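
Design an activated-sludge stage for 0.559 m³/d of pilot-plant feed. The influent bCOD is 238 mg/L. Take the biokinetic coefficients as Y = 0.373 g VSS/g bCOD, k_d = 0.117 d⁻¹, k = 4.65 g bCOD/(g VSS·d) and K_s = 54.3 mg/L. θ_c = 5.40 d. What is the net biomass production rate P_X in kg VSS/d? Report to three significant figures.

From the Monod/SRT balance for a CMAS, S = K_s·(1+k_d θ_c)/[θ_c·(Y k − k_d) − 1] = 54.3 × (1 + 0.117 × 5.40) / [5.40 × (0.373 × 4.65 − 0.117) − 1] = 88.61 / 7.734 = 11.46 mg/L.
Observed yield with endogenous decay: Y_obs = Y / (1 + k_d·θ_c) = 0.373 / (1 + 0.117 × 5.40) = 0.373 / 1.632 = 0.2286 g VSS/g bCOD.
Q·(S₀ − S) = 0.559 × (238 − 11.5) × 10⁻³ = 0.1266 kg/d removed.
So the net sludge growth is P_X = 0.2286 × 0.1266 = 0.02894 kg VSS/d.

P_X ≈ 0.0289 kg VSS/d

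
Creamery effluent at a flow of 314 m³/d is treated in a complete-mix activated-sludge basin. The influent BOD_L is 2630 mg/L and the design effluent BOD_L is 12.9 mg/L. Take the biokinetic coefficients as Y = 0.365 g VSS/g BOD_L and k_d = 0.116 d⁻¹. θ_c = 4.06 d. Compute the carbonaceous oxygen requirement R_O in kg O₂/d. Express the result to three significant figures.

R_O ≈ 532 kg O₂/d

Correct the yield for decay: Y_obs = Y/(1 + k_d θ_c) = 0.365 / (1 + 0.116 × 4.06) = 0.365 / 1.471 = 0.2481.
Q·(S₀ − S) = 314 × (2630 − 12.9) × 10⁻³ = 821.8 kg/d removed.
P_X = Y_obs·Q·(S₀ − S) = 0.2481 × 821.8 = 203.9 kg VSS/d.
R_O = Q·(S₀ − S) − 1.42·P_X = 821.8 − 1.42 × 203.9 = 532.2 kg O₂/d.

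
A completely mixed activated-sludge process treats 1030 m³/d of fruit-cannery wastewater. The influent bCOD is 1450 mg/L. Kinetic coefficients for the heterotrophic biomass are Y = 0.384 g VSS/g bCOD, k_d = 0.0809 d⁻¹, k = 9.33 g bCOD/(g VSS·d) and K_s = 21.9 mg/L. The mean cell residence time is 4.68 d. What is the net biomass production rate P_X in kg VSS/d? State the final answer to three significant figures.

Effluent substrate depends only on kinetics and SRT: S = K_s(1 + k_d θ_c) / [θ_c(Yk − k_d) − 1] = 21.9 × (1 + 0.0809 × 4.68) / [4.68 × (0.384 × 9.33 − 0.0809) − 1] = 30.19 / 15.39 = 1.962 mg/L.
Y_obs = Y / (1 + k_d θ_c) = 0.384 / (1 + 0.0809 × 4.68) = 0.384 / 1.379 = 0.2785.
Substrate removed = Q·(S₀ − S) = 1030 m³/d × (1450 − 1.96) g/m³ = 1.49×10^6 g/d = 1491 kg/d.
Biomass produced: P_X = Y_obs·Q·ΔS = 0.2785 × 1491 ≈ 415.4 kg VSS/d.

P_X ≈ 415 kg VSS/d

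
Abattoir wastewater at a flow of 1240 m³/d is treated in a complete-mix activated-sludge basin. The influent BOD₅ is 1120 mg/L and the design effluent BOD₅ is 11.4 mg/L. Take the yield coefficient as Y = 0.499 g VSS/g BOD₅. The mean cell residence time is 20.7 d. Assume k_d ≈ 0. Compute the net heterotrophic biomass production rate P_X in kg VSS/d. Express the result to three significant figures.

With endogenous decay neglected, the observed yield equals the true yield: Y_obs = Y = 0.499 g VSS/g BOD₅.
Substrate removed = Q·(S₀ − S) = 1240 m³/d × (1120 − 11.4) g/m³ = 1.37×10^6 g/d = 1375 kg/d.
P_X = Y_obs · Q(S₀ − S) = 0.4990 × 1375 = 686.0 kg VSS/d.

P_X ≈ 686 kg VSS/d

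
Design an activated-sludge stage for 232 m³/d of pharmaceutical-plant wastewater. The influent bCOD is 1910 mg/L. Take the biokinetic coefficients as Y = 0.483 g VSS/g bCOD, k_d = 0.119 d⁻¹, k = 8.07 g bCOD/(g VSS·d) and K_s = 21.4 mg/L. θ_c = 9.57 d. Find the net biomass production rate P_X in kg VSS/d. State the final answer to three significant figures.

From the Monod/SRT balance for a CMAS, S = K_s·(1+k_d θ_c)/[θ_c·(Y k − k_d) − 1] = 21.4 × (1 + 0.119 × 9.57) / [9.57 × (0.483 × 8.07 − 0.119) − 1] = 45.77 / 35.16 = 1.302 mg/L.
Correct the yield for decay: Y_obs = Y/(1 + k_d θ_c) = 0.483 / (1 + 0.119 × 9.57) = 0.483 / 2.139 = 0.2258.
ΔS = 1910 − 1.30 = 1909 mg/L, so the substrate removal rate is 232 × 1909/1000 = 442.8 kg bCOD/d.
Biomass produced: P_X = Y_obs·Q·ΔS = 0.2258 × 442.8 ≈ 100.00 kg VSS/d.

P_X ≈ 100.0 kg VSS/d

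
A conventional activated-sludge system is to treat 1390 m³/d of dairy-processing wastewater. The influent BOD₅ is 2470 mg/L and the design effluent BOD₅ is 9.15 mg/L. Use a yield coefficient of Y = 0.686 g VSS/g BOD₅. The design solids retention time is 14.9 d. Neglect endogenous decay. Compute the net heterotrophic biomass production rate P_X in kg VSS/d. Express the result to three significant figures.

P_X ≈ 2350 kg VSS/d

With endogenous decay neglected, the observed yield equals the true yield: Y_obs = Y = 0.686 g VSS/g BOD₅.
Substrate removed = Q·(S₀ − S) = 1390 m³/d × (2470 − 9.15) g/m³ = 3.42×10^6 g/d = 3421 kg/d.
So the net sludge growth is P_X = 0.6860 × 3421 = 2347 kg VSS/d.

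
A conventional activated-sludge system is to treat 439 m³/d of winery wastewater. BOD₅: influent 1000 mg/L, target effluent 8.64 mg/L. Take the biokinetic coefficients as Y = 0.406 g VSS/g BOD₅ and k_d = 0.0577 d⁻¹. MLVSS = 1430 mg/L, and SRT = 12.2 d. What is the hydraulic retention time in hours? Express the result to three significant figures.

Steady-state biomass mass balance: V·X·(1 + k_d·θ_c) = Y·Q·(S₀ − S)·θ_c, so V = 0.406 × 439 × (1000 − 8.64) × 12.2 / [1430 × (1 + 0.0577 × 12.2)] = 2.16×10^6 / 2437 = 884.7 m³.
τ = V/Q = 884.7/439 = 2.015 d, or 48.37 h.

τ ≈ 48.4 h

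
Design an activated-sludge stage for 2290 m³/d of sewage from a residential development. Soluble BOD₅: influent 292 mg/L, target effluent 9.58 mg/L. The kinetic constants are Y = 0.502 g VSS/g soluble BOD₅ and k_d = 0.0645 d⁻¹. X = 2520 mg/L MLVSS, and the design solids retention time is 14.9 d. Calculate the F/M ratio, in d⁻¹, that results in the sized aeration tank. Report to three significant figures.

F/M ≈ 0.271 d⁻¹

Rearranging the biomass balance for a CMAS with decay, V = Y·Q·ΔS·θ_c / [X·(1+k_d θ_c)] = 0.502 × 2290 × (292 − 9.58) × 14.9 / [2520 × (1 + 0.0645 × 14.9)] = 4.84×10^6 / 4942 = 978.9 m³.
F/M = Q·S₀ / (V·X) = 2290 × 292 / (978.9 × 2520) = 0.2711 g soluble BOD₅·(g VSS·d)⁻¹.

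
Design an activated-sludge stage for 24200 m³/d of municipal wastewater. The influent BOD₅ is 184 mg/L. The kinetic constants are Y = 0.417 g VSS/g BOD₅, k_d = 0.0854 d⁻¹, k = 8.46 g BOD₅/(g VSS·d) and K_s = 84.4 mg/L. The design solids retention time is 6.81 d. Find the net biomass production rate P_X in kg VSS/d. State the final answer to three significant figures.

P_X ≈ 1140 kg VSS/d

Effluent substrate depends only on kinetics and SRT: S = K_s(1 + k_d θ_c) / [θ_c(Yk − k_d) − 1] = 84.4 × (1 + 0.0854 × 6.81) / [6.81 × (0.417 × 8.46 − 0.0854) − 1] = 133.5 / 22.44 = 5.948 mg/L.
Observed yield with endogenous decay: Y_obs = Y / (1 + k_d·θ_c) = 0.417 / (1 + 0.0854 × 6.81) = 0.417 / 1.582 = 0.2637 g VSS/g BOD₅.
Mass of BOD₅ removed per day: Q(S₀ − S) = 24200 × 178.1 g/m³ = 4309 kg/d.
P_X = Y_obs · Q(S₀ − S) = 0.2637 × 4309 = 1136 kg VSS/d.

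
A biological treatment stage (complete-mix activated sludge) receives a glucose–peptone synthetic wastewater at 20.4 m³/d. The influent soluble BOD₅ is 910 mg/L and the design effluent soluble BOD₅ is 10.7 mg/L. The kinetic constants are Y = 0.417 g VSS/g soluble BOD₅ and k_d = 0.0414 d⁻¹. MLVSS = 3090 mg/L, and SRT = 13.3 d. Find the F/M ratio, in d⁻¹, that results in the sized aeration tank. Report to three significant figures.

F/M ≈ 0.283 d⁻¹

Rearranging the biomass balance for a CMAS with decay, V = Y·Q·ΔS·θ_c / [X·(1+k_d θ_c)] = 0.417 × 20.4 × (910 − 10.7) × 13.3 / [3090 × (1 + 0.0414 × 13.3)] = 1.02×10^5 / 4791 = 21.24 m³.
Food-to-microorganism ratio F/M = Q S₀ / (V X) = 20.4 × 910 / (21.24 × 3090) = 0.2829 d⁻¹.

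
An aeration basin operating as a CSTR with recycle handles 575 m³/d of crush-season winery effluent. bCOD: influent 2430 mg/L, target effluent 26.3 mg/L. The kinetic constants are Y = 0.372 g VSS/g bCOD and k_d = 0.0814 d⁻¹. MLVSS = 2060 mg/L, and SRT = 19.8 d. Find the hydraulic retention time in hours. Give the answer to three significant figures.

τ ≈ 79.0 h

Rearranging the biomass balance for a CMAS with decay, V = Y·Q·ΔS·θ_c / [X·(1+k_d θ_c)] = 0.372 × 575 × (2430 − 26.3) × 19.8 / [2060 × (1 + 0.0814 × 19.8)] = 1.02×10^7 / 5380 = 1892 m³.
τ = V/Q = 1892/575 = 3.291 d, or 78.98 h.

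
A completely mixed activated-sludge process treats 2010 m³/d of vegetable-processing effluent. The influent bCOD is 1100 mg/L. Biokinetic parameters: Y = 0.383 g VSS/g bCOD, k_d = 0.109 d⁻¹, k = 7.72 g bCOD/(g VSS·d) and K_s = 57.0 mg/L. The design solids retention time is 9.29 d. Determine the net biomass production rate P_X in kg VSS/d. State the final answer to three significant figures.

Effluent substrate depends only on kinetics and SRT: S = K_s(1 + k_d θ_c) / [θ_c(Yk − k_d) − 1] = 57.0 × (1 + 0.109 × 9.29) / [9.29 × (0.383 × 7.72 − 0.109) − 1] = 114.7 / 25.46 = 4.507 mg/L.
Correct the yield for decay: Y_obs = Y/(1 + k_d θ_c) = 0.383 / (1 + 0.109 × 9.29) = 0.383 / 2.013 = 0.1903.
Mass of bCOD removed per day: Q(S₀ − S) = 2010 × 1095 g/m³ = 2202 kg/d.
Biomass produced: P_X = Y_obs·Q·ΔS = 0.1903 × 2202 ≈ 419.0 kg VSS/d.

P_X ≈ 419 kg VSS/d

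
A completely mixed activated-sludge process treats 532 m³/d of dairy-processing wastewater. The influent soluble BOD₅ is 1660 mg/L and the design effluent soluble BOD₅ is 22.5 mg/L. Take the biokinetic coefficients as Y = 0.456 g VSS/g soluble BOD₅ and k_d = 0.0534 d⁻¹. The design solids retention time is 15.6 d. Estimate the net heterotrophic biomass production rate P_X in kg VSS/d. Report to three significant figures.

The observed yield is Y_obs = Y/(1 + k_d·θ_c) = 0.456 / (1 + 0.0534 × 15.6) = 0.456 / 1.833 = 0.2488 g VSS per g soluble BOD₅ removed.
Substrate removed = Q·(S₀ − S) = 532 m³/d × (1660 − 22.5) g/m³ = 8.71×10^5 g/d = 871.1 kg/d.
Biomass produced: P_X = Y_obs·Q·ΔS = 0.2488 × 871.1 ≈ 216.7 kg VSS/d.

P_X ≈ 217 kg VSS/d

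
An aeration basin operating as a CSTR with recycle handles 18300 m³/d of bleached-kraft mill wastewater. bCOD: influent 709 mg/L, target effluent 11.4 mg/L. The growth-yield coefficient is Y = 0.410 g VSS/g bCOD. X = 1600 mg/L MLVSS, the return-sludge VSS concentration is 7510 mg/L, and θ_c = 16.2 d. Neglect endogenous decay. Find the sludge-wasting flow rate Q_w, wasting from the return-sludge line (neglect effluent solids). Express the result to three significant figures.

Q_w ≈ 697 m³/d

With k_d = 0 the design equation reduces to V = Y Q (S₀−S) θ_c / X = 0.410 × 18300 × (709 − 11.4) × 16.2 / 1600 = 52995 m³.
Q_w = (V·X)/(θ_c X_r) = 52995 × 1600 / (16.2 × 7510) = 696.9 m³/d.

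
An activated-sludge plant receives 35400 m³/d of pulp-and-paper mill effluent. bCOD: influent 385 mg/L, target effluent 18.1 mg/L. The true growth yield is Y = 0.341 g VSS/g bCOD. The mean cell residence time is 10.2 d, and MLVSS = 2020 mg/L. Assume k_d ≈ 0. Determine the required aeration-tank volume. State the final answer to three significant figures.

V ≈ 22400 m³

Biomass mass balance (decay neglected): V·X = Y·Q·(S₀ − S)·θ_c, so V = 0.341 × 35400 × (385 − 18.1) × 10.2 / 2020 = 22364 m³.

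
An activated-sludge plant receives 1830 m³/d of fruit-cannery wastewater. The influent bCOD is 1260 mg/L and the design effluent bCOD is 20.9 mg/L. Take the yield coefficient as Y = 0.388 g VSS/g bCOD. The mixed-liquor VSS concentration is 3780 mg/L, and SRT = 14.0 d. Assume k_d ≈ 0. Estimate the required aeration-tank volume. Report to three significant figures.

Biomass mass balance (decay neglected): V·X = Y·Q·(S₀ − S)·θ_c, so V = 0.388 × 1830 × (1260 − 20.9) × 14.0 / 3780 = 3259 m³.

V ≈ 3260 m³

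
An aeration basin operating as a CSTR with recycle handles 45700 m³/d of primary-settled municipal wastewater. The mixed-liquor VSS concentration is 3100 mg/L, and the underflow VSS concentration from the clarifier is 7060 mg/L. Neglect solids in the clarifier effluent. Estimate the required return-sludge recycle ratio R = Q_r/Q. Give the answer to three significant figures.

Mass balance around the secondary clarifier (neglecting effluent solids): R = X / (X_r − X) = 3100 / (7060 − 3100) = 0.7828.

R ≈ 0.783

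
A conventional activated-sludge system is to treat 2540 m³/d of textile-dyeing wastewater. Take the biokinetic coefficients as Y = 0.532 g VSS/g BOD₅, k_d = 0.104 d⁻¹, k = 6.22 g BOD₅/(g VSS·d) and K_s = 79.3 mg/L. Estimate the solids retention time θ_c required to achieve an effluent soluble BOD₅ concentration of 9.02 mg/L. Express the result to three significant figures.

θ_c ≈ 4.27 d

Specific growth rate at S = 9.02 mg/L: μ = YkS/(K_s+S) = 0.532·6.22·9.02/(79.3+9.02) = 0.3379 d⁻¹.
θ_c = 1/(μ − k_d) = 1/(0.3379 − 0.104) = 1/0.2339 = 4.274 d.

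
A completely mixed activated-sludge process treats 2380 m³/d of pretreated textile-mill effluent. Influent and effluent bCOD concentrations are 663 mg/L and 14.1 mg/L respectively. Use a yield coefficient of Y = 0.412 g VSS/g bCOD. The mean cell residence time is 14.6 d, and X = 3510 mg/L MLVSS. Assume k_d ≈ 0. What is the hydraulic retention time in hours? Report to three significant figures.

τ ≈ 26.7 h

V·X = Y·Q·ΔS·θ_c gives V = 0.412 × 2380 × (663 − 14.1) × 14.6 / 3510 = 2647 m³.
Hydraulic retention time τ = V/Q = 2647 / 2380 = 1.112 d = 26.69 h.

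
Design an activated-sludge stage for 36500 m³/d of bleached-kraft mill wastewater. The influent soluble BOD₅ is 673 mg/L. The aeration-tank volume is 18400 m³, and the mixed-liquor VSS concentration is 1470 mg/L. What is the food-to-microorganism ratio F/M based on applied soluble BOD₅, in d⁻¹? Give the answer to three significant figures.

F/M ≈ 0.908 d⁻¹

Food-to-microorganism ratio F/M = Q S₀ / (V X) = 36500 × 673 / (18400 × 1470) = 0.9082 d⁻¹.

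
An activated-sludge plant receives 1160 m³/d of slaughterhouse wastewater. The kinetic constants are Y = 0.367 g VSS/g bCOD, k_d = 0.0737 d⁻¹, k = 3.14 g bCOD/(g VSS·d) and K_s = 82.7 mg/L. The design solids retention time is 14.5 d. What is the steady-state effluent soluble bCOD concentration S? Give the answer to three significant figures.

S ≈ 11.7 mg/L

For a completely mixed reactor with recycle the Lawrence–McCarty relation gives S = K_s·(1 + k_d·θ_c) / [θ_c·(Y·k − k_d) − 1] = 82.7 × (1 + 0.0737 × 14.5) / [14.5 × (0.367 × 3.14 − 0.0737) − 1] = 171.1 / 14.64 = 11.68 mg/L.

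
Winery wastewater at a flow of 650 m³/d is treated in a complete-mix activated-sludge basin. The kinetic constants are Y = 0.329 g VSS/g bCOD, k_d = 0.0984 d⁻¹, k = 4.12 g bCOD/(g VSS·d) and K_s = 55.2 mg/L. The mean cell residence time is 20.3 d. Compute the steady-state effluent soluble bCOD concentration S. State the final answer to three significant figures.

From the Monod/SRT balance for a CMAS, S = K_s·(1+k_d θ_c)/[θ_c·(Y k − k_d) − 1] = 55.2 × (1 + 0.0984 × 20.3) / [20.3 × (0.329 × 4.12 − 0.0984) − 1] = 165.5 / 24.52 = 6.748 mg/L.

S ≈ 6.75 mg/L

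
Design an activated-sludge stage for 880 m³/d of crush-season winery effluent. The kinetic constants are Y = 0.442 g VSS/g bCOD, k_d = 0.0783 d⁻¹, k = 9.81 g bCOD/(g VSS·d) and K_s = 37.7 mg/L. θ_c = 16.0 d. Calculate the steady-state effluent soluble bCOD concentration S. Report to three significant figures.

From the Monod/SRT balance for a CMAS, S = K_s·(1+k_d θ_c)/[θ_c·(Y k − k_d) − 1] = 37.7 × (1 + 0.0783 × 16.0) / [16.0 × (0.442 × 9.81 − 0.0783) − 1] = 84.93 / 67.12 = 1.265 mg/L.

S ≈ 1.27 mg/L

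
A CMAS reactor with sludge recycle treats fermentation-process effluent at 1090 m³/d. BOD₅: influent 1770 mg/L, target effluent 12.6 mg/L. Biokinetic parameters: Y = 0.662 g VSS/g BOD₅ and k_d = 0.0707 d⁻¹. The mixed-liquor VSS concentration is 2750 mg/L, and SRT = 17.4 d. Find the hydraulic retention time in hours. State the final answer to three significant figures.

Rearranging the biomass balance for a CMAS with decay, V = Y·Q·ΔS·θ_c / [X·(1+k_d θ_c)] = 0.662 × 1090 × (1770 − 12.6) × 17.4 / [2750 × (1 + 0.0707 × 17.4)] = 2.21×10^7 / 6133 = 3598 m³.
HRT = V/Q = 3598 m³ / 1090 m³·d⁻¹ = 3.301 d × 24 = 79.22 h.

τ ≈ 79.2 h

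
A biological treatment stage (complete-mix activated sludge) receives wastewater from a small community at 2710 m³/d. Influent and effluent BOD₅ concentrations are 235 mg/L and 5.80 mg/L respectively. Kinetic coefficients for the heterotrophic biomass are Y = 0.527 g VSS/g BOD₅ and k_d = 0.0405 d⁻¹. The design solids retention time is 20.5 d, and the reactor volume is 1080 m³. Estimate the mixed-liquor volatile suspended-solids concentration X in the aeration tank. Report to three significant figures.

From V·X·(1 + k_d·θ_c) = Y·Q·(S₀ − S)·θ_c: X = 0.527 × 2710 × (235 − 5.80) × 20.5 / [1080 × (1 + 0.0405 × 20.5)] = 3395 mg/L.

X ≈ 3390 mg/L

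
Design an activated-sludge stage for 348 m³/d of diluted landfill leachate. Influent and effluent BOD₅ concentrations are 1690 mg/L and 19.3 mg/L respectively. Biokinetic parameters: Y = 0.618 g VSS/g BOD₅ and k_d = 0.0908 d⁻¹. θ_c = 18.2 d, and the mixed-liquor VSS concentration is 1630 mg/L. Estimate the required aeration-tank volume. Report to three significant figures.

Steady-state biomass mass balance: V·X·(1 + k_d·θ_c) = Y·Q·(S₀ − S)·θ_c, so V = 0.618 × 348 × (1690 − 19.3) × 18.2 / [1630 × (1 + 0.0908 × 18.2)] = 6.54×10^6 / 4324 = 1512 m³.

V ≈ 1510 m³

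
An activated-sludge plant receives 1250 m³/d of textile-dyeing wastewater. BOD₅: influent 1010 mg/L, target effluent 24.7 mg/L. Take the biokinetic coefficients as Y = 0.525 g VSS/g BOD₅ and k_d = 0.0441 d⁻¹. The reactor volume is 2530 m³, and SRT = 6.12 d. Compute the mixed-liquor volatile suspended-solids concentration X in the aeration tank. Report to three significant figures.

X ≈ 1230 mg/L

Solving the biomass balance for X: X = Y Q (S₀−S) θ_c / [V (1+k_d θ_c)] = 0.525 × 1250 × (1010 − 24.7) × 6.12 / [2530 × (1 + 0.0441 × 6.12)] = 1232 mg/L.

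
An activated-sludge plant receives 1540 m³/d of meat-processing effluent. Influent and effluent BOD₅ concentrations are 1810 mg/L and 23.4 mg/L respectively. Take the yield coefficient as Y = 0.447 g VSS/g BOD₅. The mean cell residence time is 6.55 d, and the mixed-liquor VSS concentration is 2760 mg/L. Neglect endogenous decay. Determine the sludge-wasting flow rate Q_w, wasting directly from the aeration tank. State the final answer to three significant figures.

Biomass mass balance (decay neglected): V·X = Y·Q·(S₀ − S)·θ_c, so V = 0.447 × 1540 × (1810 − 23.4) × 6.55 / 2760 = 2919 m³.
For wasting at MLVSS concentration, Q_w = V/θ_c = 2919/6.55 = 445.6 m³/d.

Q_w ≈ 446 m³/d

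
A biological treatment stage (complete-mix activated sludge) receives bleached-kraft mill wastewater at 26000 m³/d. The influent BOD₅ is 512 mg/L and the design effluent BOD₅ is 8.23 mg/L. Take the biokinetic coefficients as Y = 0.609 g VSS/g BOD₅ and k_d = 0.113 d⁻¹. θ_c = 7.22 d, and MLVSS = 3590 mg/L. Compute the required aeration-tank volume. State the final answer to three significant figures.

From the SRT design equation V = Y Q (S₀−S) θ_c / [X (1 + k_d θ_c)] = 0.609 × 26000 × (512 − 8.23) × 7.22 / [3590 × (1 + 0.113 × 7.22)] = 5.76×10^7 / 6519 = 8835 m³.

V ≈ 8830 m³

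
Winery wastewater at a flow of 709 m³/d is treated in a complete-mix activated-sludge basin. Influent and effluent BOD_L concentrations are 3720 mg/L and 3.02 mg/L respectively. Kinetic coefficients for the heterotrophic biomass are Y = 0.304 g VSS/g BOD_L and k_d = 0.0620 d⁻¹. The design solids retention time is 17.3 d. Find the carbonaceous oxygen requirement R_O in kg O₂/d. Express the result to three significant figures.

R_O ≈ 2090 kg O₂/d

Observed yield with endogenous decay: Y_obs = Y / (1 + k_d·θ_c) = 0.304 / (1 + 0.0620 × 17.3) = 0.304 / 2.073 = 0.1467 g VSS/g BOD_L.
Mass of BOD_L removed per day: Q(S₀ − S) = 709 × 3717 g/m³ = 2635 kg/d.
P_X = Y_obs·Q·(S₀ − S) = 0.1467 × 2635 = 386.5 kg VSS/d.
R_O = Q·ΔS − 1.42 P_X = 2635 − 548.9 = 2086 kg O₂/d.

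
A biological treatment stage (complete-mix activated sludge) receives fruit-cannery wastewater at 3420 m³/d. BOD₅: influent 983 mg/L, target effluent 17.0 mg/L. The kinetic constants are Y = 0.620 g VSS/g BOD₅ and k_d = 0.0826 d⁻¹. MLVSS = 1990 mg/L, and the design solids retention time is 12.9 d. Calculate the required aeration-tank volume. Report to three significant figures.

From the SRT design equation V = Y Q (S₀−S) θ_c / [X (1 + k_d θ_c)] = 0.620 × 3420 × (983 − 17.0) × 12.9 / [1990 × (1 + 0.0826 × 12.9)] = 2.64×10^7 / 4110 = 6428 m³.

V ≈ 6430 m³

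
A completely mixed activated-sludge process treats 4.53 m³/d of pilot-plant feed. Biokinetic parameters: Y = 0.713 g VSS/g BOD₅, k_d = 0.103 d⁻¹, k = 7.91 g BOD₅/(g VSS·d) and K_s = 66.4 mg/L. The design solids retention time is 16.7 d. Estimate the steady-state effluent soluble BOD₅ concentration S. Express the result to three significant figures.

Effluent substrate depends only on kinetics and SRT: S = K_s(1 + k_d θ_c) / [θ_c(Yk − k_d) − 1] = 66.4 × (1 + 0.103 × 16.7) / [16.7 × (0.713 × 7.91 − 0.103) − 1] = 180.6 / 91.47 = 1.975 mg/L.

S ≈ 1.97 mg/L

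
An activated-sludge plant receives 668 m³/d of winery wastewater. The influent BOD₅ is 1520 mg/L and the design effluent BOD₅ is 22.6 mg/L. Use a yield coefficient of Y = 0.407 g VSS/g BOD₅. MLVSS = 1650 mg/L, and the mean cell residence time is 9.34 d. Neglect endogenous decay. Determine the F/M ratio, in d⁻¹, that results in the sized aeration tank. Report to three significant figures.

F/M ≈ 0.267 d⁻¹

With k_d = 0 the design equation reduces to V = Y Q (S₀−S) θ_c / X = 0.407 × 668 × (1520 − 22.6) × 9.34 / 1650 = 2304 m³.
Food-to-microorganism ratio F/M = Q S₀ / (V X) = 668 × 1520 / (2304 × 1650) = 0.2670 d⁻¹.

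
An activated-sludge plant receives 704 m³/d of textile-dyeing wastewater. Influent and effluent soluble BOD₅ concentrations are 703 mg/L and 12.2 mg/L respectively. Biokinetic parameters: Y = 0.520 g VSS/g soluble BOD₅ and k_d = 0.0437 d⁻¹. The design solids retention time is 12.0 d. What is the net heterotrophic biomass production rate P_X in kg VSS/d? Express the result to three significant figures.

P_X ≈ 166 kg VSS/d

Correct the yield for decay: Y_obs = Y/(1 + k_d θ_c) = 0.520 / (1 + 0.0437 × 12.0) = 0.520 / 1.524 = 0.3411.
Mass of soluble BOD₅ removed per day: Q(S₀ − S) = 704 × 690.8 g/m³ = 486.3 kg/d.
P_X = Y_obs · Q(S₀ − S) = 0.3411 × 486.3 = 165.9 kg VSS/d.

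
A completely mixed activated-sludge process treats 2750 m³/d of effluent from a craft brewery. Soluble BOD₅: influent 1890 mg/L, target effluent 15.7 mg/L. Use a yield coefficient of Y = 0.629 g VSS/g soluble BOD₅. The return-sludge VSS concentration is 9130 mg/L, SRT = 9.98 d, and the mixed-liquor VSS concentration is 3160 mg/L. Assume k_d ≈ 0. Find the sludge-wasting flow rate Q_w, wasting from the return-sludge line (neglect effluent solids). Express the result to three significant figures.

Q_w ≈ 355 m³/d

V·X = Y·Q·ΔS·θ_c gives V = 0.629 × 2750 × (1890 − 15.7) × 9.98 / 3160 = 10239 m³.
Wasting from the return line (neglecting effluent solids): Q_w = V·X / (θ_c·X_r) = 10239 × 3160 / (9.98 × 9130) = 355.1 m³/d.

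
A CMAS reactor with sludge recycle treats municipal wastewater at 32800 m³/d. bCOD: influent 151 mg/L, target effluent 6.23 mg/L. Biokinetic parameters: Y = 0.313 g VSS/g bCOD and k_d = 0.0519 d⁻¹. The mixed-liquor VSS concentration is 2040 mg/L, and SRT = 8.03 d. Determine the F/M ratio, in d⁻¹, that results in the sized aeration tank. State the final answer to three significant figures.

Rearranging the biomass balance for a CMAS with decay, V = Y·Q·ΔS·θ_c / [X·(1+k_d θ_c)] = 0.313 × 32800 × (151 − 6.23) × 8.03 / [2040 × (1 + 0.0519 × 8.03)] = 1.19×10^7 / 2890 = 4129 m³.
Food-to-microorganism ratio F/M = Q S₀ / (V X) = 32800 × 151 / (4129 × 2040) = 0.5879 d⁻¹.

F/M ≈ 0.588 d⁻¹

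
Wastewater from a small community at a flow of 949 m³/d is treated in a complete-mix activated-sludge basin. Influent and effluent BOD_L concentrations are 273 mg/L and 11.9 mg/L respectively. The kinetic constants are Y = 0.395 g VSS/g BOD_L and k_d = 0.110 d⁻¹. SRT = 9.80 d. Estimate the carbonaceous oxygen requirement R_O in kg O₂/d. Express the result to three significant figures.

Y_obs = Y / (1 + k_d θ_c) = 0.395 / (1 + 0.110 × 9.80) = 0.395 / 2.078 = 0.1901.
Substrate removed = Q·(S₀ − S) = 949 m³/d × (273 − 11.9) g/m³ = 2.48×10^5 g/d = 247.8 kg/d.
Biomass synthesised: P_X = Y_obs × 247.8 = 47.10 kg VSS/d.
Carbonaceous O₂ demand = substrate oxidised − cell-mass equivalent = 247.8 − 1.42 × 47.10 = 180.9 kg O₂/d.

R_O ≈ 181 kg O₂/d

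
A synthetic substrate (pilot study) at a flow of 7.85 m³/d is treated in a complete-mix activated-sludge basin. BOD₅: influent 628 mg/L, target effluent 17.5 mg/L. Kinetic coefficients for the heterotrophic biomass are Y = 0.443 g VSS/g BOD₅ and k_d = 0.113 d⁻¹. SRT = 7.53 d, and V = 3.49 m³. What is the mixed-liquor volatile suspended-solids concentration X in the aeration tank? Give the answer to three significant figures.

X ≈ 2470 mg/L

From V·X·(1 + k_d·θ_c) = Y·Q·(S₀ − S)·θ_c: X = 0.443 × 7.85 × (628 − 17.5) × 7.53 / [3.49 × (1 + 0.113 × 7.53)] = 2475 mg/L.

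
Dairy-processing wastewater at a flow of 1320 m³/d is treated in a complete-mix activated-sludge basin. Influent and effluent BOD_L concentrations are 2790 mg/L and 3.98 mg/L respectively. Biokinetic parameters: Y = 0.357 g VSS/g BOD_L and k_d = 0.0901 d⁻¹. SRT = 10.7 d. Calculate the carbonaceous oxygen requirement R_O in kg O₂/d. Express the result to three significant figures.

Observed yield with endogenous decay: Y_obs = Y / (1 + k_d·θ_c) = 0.357 / (1 + 0.0901 × 10.7) = 0.357 / 1.964 = 0.1818 g VSS/g BOD_L.
Substrate removed = Q·(S₀ − S) = 1320 m³/d × (2790 − 3.98) g/m³ = 3.68×10^6 g/d = 3678 kg/d.
P_X = Y_obs·Q·(S₀ − S) = 0.1818 × 3678 = 668.5 kg VSS/d.
R_O = Q·(S₀ − S) − 1.42·P_X = 3678 − 1.42 × 668.5 = 2728 kg O₂/d.

R_O ≈ 2730 kg O₂/d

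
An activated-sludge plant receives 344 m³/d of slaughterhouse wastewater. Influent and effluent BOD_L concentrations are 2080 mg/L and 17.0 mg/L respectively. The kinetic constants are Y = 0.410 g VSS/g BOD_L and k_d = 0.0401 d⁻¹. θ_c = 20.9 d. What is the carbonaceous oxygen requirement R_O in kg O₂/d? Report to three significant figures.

The observed yield is Y_obs = Y/(1 + k_d·θ_c) = 0.410 / (1 + 0.0401 × 20.9) = 0.410 / 1.838 = 0.2231 g VSS per g BOD_L removed.
Substrate removed = Q·(S₀ − S) = 344 m³/d × (2080 − 17.0) g/m³ = 7.1×10^5 g/d = 709.7 kg/d.
Net sludge production P_X = 0.2231 × 709.7 = 158.3 kg VSS/d.
R_O = Q·ΔS − 1.42 P_X = 709.7 − 224.8 = 484.9 kg O₂/d.

R_O ≈ 485 kg O₂/d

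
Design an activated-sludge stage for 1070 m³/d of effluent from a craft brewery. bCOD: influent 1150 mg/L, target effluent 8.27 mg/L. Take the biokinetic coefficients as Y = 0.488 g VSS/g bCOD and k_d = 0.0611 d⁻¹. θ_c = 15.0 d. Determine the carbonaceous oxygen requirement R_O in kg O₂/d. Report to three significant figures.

R_O ≈ 780 kg O₂/d

Observed yield with endogenous decay: Y_obs = Y / (1 + k_d·θ_c) = 0.488 / (1 + 0.0611 × 15.0) = 0.488 / 1.917 = 0.2546 g VSS/g bCOD.
Mass of bCOD removed per day: Q(S₀ − S) = 1070 × 1142 g/m³ = 1222 kg/d.
Biomass synthesised: P_X = Y_obs × 1222 = 311.1 kg VSS/d.
Carbonaceous O₂ demand = substrate oxidised − cell-mass equivalent = 1222 − 1.42 × 311.1 = 779.9 kg O₂/d.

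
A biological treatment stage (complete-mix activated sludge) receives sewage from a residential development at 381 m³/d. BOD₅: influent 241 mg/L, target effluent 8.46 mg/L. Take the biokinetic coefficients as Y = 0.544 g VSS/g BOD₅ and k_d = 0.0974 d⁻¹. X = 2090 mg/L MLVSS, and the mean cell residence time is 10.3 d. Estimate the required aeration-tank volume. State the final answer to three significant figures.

V ≈ 119 m³

Rearranging the biomass balance for a CMAS with decay, V = Y·Q·ΔS·θ_c / [X·(1+k_d θ_c)] = 0.544 × 381 × (241 − 8.46) × 10.3 / [2090 × (1 + 0.0974 × 10.3)] = 4.96×10^5 / 4187 = 118.6 m³.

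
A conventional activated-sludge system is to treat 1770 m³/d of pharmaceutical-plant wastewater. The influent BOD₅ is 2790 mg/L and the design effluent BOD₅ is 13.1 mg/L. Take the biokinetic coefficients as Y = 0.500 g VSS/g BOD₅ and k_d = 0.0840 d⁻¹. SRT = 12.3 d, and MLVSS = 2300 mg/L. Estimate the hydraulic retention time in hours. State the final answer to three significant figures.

From the SRT design equation V = Y Q (S₀−S) θ_c / [X (1 + k_d θ_c)] = 0.500 × 1770 × (2790 − 13.1) × 12.3 / [2300 × (1 + 0.0840 × 12.3)] = 3.02×10^7 / 4676 = 6464 m³.
τ = V/Q = 6464/1770 = 3.652 d, or 87.65 h.

τ ≈ 87.6 h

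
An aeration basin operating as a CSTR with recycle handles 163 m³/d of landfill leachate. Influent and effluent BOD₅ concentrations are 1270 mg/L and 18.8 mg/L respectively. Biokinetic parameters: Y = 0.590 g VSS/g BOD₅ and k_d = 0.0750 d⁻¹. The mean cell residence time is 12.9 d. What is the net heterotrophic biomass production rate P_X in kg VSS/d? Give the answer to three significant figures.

P_X ≈ 61.2 kg VSS/d

Correct the yield for decay: Y_obs = Y/(1 + k_d θ_c) = 0.590 / (1 + 0.0750 × 12.9) = 0.590 / 1.968 = 0.2999.
Q·(S₀ − S) = 163 × (1270 − 18.8) × 10⁻³ = 203.9 kg/d removed.
Biomass produced: P_X = Y_obs·Q·ΔS = 0.2999 × 203.9 ≈ 61.16 kg VSS/d.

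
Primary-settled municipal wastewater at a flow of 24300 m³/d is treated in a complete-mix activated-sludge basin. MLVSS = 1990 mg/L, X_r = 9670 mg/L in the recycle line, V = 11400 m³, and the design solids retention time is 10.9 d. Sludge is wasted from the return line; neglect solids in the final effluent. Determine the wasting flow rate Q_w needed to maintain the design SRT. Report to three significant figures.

Q_w ≈ 215 m³/d

Q_w = (V·X)/(θ_c X_r) = 11400 × 1990 / (10.9 × 9670) = 215.2 m³/d.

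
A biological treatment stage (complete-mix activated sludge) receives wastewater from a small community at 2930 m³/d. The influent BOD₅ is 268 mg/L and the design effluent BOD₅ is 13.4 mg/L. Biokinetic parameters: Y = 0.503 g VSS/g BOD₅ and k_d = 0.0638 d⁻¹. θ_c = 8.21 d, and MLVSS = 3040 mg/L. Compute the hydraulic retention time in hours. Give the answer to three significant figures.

τ ≈ 5.45 h

Rearranging the biomass balance for a CMAS with decay, V = Y·Q·ΔS·θ_c / [X·(1+k_d θ_c)] = 0.503 × 2930 × (268 − 13.4) × 8.21 / [3040 × (1 + 0.0638 × 8.21)] = 3.08×10^6 / 4632 = 665.0 m³.
τ = V/Q = 665.0/2930 = 0.2270 d, or 5.447 h.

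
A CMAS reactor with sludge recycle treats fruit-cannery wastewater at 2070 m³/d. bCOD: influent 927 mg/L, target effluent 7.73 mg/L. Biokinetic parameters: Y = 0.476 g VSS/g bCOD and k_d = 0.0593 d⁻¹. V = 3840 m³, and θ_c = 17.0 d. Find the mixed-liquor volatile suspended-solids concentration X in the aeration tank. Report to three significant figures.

X ≈ 2000 mg/L

Solving the biomass balance for X: X = Y Q (S₀−S) θ_c / [V (1+k_d θ_c)] = 0.476 × 2070 × (927 − 7.73) × 17.0 / [3840 × (1 + 0.0593 × 17.0)] = 1997 mg/L.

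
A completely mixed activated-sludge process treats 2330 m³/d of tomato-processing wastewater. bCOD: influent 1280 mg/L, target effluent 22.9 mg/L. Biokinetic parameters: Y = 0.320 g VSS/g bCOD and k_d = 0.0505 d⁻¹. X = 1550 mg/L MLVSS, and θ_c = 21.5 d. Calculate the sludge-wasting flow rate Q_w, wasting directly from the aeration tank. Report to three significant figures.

Q_w ≈ 290 m³/d

Rearranging the biomass balance for a CMAS with decay, V = Y·Q·ΔS·θ_c / [X·(1+k_d θ_c)] = 0.320 × 2330 × (1280 − 22.9) × 21.5 / [1550 × (1 + 0.0505 × 21.5)] = 2.02×10^7 / 3233 = 6233 m³.
Wasting from the aeration tank: Q_w = V / θ_c = 6233 / 21.5 = 289.9 m³/d.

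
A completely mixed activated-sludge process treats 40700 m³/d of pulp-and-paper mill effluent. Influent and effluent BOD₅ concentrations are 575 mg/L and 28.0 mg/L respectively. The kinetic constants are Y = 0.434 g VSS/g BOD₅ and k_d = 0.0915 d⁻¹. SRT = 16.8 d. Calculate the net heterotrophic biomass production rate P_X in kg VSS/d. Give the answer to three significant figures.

P_X ≈ 3810 kg VSS/d

Y_obs = Y / (1 + k_d θ_c) = 0.434 / (1 + 0.0915 × 16.8) = 0.434 / 2.537 = 0.1711.
ΔS = 575 − 28.0 = 547.0 mg/L, so the substrate removal rate is 40700 × 547.0/1000 = 22263 kg BOD₅/d.
So the net sludge growth is P_X = 0.1711 × 22263 = 3808 kg VSS/d.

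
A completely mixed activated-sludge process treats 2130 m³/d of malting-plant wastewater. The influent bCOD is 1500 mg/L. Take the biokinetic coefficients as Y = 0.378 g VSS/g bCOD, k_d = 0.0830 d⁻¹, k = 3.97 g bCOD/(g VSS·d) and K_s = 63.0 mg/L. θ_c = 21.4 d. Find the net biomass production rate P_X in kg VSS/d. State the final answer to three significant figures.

P_X ≈ 433 kg VSS/d

Effluent substrate depends only on kinetics and SRT: S = K_s(1 + k_d θ_c) / [θ_c(Yk − k_d) − 1] = 63.0 × (1 + 0.0830 × 21.4) / [21.4 × (0.378 × 3.97 − 0.0830) − 1] = 174.9 / 29.34 = 5.962 mg/L.
Correct the yield for decay: Y_obs = Y/(1 + k_d θ_c) = 0.378 / (1 + 0.0830 × 21.4) = 0.378 / 2.776 = 0.1362.
ΔS = 1500 − 5.96 = 1494 mg/L, so the substrate removal rate is 2130 × 1494/1000 = 3182 kg bCOD/d.
So the net sludge growth is P_X = 0.1362 × 3182 = 433.3 kg VSS/d.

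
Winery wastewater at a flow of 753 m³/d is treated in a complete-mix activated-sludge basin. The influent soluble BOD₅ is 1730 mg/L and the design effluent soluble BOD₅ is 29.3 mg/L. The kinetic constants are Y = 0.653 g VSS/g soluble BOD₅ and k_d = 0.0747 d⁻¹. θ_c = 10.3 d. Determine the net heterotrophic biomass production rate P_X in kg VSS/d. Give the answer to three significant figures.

P_X ≈ 473 kg VSS/d

Correct the yield for decay: Y_obs = Y/(1 + k_d θ_c) = 0.653 / (1 + 0.0747 × 10.3) = 0.653 / 1.769 = 0.3690.
ΔS = 1730 − 29.3 = 1701 mg/L, so the substrate removal rate is 753 × 1701/1000 = 1281 kg soluble BOD₅/d.
Biomass produced: P_X = Y_obs·Q·ΔS = 0.3690 × 1281 ≈ 472.6 kg VSS/d.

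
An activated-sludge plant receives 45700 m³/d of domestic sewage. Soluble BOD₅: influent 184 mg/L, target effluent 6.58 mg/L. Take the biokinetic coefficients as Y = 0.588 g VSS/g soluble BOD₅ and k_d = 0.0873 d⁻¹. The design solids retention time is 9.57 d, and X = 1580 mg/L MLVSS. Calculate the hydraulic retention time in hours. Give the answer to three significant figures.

From the SRT design equation V = Y Q (S₀−S) θ_c / [X (1 + k_d θ_c)] = 0.588 × 45700 × (184 − 6.58) × 9.57 / [1580 × (1 + 0.0873 × 9.57)] = 4.56×10^7 / 2900 = 15733 m³.
Hydraulic retention time τ = V/Q = 15733 / 45700 = 0.3443 d = 8.262 h.

τ ≈ 8.26 h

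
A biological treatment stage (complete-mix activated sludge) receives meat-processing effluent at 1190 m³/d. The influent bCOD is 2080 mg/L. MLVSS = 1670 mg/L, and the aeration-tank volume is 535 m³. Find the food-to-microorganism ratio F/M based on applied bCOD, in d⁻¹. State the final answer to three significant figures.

F/M = Q·S₀ / (V·X) = 1190 × 2080 / (535.0 × 1670) = 2.770 g bCOD·(g VSS·d)⁻¹.

F/M ≈ 2.77 d⁻¹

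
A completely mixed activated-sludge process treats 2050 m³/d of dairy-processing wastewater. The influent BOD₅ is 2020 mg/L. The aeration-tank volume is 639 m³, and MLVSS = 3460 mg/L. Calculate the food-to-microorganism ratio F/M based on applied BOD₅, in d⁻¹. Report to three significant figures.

F/M ≈ 1.87 d⁻¹

F/M = Q·S₀ / (V·X) = 2050 × 2020 / (639.0 × 3460) = 1.873 g BOD₅·(g VSS·d)⁻¹.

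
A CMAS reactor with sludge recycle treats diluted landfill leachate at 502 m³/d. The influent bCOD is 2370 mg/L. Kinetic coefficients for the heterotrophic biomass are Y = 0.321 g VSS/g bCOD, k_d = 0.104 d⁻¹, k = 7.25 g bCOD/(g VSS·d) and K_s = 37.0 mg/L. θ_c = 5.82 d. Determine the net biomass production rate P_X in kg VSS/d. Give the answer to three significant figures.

From the Monod/SRT balance for a CMAS, S = K_s·(1+k_d θ_c)/[θ_c·(Y k − k_d) − 1] = 37.0 × (1 + 0.104 × 5.82) / [5.82 × (0.321 × 7.25 − 0.104) − 1] = 59.40 / 11.94 = 4.975 mg/L.
Observed yield with endogenous decay: Y_obs = Y / (1 + k_d·θ_c) = 0.321 / (1 + 0.104 × 5.82) = 0.321 / 1.605 = 0.2000 g VSS/g bCOD.
Q·(S₀ − S) = 502 × (2370 − 4.97) × 10⁻³ = 1187 kg/d removed.
P_X = Y_obs · Q(S₀ − S) = 0.2000 × 1187 = 237.4 kg VSS/d.

P_X ≈ 237 kg VSS/d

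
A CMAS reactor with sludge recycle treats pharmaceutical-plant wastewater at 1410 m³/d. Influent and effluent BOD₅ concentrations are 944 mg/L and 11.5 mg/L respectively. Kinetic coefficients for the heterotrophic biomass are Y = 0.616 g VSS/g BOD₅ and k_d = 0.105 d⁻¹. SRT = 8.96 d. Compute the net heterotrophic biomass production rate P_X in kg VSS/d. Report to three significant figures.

Correct the yield for decay: Y_obs = Y/(1 + k_d θ_c) = 0.616 / (1 + 0.105 × 8.96) = 0.616 / 1.941 = 0.3174.
Substrate removed = Q·(S₀ − S) = 1410 m³/d × (944 − 11.5) g/m³ = 1.31×10^6 g/d = 1315 kg/d.
Net biomass production P_X = Y_obs × Q·(S₀ − S) = 0.3174 × 1315 = 417.3 kg VSS/d.

P_X ≈ 417 kg VSS/d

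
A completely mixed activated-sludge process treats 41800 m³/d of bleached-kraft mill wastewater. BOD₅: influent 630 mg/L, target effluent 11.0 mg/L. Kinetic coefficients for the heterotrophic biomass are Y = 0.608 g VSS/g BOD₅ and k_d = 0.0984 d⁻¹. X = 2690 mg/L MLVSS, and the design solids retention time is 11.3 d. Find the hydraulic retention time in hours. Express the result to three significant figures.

Rearranging the biomass balance for a CMAS with decay, V = Y·Q·ΔS·θ_c / [X·(1+k_d θ_c)] = 0.608 × 41800 × (630 − 11.0) × 11.3 / [2690 × (1 + 0.0984 × 11.3)] = 1.78×10^8 / 5681 = 31291 m³.
τ = V/Q = 31291/41800 = 0.7486 d, or 17.97 h.

τ ≈ 18.0 h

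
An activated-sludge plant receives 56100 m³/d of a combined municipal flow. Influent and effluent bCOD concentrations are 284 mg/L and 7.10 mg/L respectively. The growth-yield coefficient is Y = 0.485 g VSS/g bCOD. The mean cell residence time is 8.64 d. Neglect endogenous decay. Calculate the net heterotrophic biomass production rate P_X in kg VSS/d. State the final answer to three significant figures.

Since k_d ≈ 0, Y_obs = Y = 0.485 g VSS/g bCOD.
Substrate removed = Q·(S₀ − S) = 56100 m³/d × (284 − 7.10) g/m³ = 1.55×10^7 g/d = 15534 kg/d.
P_X = Y_obs · Q(S₀ − S) = 0.4850 × 15534 = 7534 kg VSS/d.

P_X ≈ 7530 kg VSS/d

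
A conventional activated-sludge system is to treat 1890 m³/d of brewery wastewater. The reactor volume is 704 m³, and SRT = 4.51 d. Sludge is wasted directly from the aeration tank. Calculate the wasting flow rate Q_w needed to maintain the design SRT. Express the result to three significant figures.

Q_w ≈ 156 m³/d

For wasting at MLVSS concentration, Q_w = V/θ_c = 704.0/4.51 = 156.1 m³/d.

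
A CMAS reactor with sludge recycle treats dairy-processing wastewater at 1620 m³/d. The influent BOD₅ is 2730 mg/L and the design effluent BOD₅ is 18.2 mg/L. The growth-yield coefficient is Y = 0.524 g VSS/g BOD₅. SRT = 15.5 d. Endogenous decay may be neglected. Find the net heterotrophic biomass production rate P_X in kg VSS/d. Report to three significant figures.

P_X ≈ 2300 kg VSS/d

Since k_d ≈ 0, Y_obs = Y = 0.524 g VSS/g BOD₅.
Mass of BOD₅ removed per day: Q(S₀ − S) = 1620 × 2712 g/m³ = 4393 kg/d.
Net biomass production P_X = Y_obs × Q·(S₀ − S) = 0.5240 × 4393 = 2302 kg VSS/d.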